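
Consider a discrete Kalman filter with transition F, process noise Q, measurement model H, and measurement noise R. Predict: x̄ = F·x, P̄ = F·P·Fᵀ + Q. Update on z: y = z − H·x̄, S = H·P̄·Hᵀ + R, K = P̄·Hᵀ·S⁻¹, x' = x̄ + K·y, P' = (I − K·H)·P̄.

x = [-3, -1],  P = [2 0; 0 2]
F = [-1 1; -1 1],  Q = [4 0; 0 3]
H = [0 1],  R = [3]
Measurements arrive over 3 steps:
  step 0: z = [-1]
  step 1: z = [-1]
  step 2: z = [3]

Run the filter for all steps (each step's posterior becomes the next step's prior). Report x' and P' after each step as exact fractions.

step 0: x' = [4/5, -1/10], P' = [32/5 6/5; 6/5 21/10]
step 1: x' = [-115/121, -118/121], P' = [850/121 183/121; 183/121 273/121]
step 2: x' = [2253/1483, 3351/1483], P' = [10474/1483 2271/1483; 2271/1483 3360/1483]

step 0: x̄ = F·x = [2, 2]
step 0: P̄ = F·P·Fᵀ + Q = [8 4; 4 7]
step 0: y = z − H·x̄ = [-3]
step 0: S = H·P̄·Hᵀ + R = [10]
step 0: K = P̄·Hᵀ·S⁻¹ = [2/5; 7/10]
step 0: x' = x̄ + K·y = [4/5, -1/10]
step 0: P' = (I − K·H)·P̄ = [32/5 6/5; 6/5 21/10]
step 1: x̄ = F·x = [-9/10, -9/10]
step 1: P̄ = F·P·Fᵀ + Q = [101/10 61/10; 61/10 91/10]
step 1: y = z − H·x̄ = [-1/10]
step 1: S = H·P̄·Hᵀ + R = [121/10]
step 1: K = P̄·Hᵀ·S⁻¹ = [61/121; 91/121]
step 1: x' = x̄ + K·y = [-115/121, -118/121]
step 1: P' = (I − K·H)·P̄ = [850/121 183/121; 183/121 273/121]
step 2: x̄ = F·x = [-3/121, -3/121]
step 2: P̄ = F·P·Fᵀ + Q = [1241/121 757/121; 757/121 1120/121]
step 2: y = z − H·x̄ = [366/121]
step 2: S = H·P̄·Hᵀ + R = [1483/121]
step 2: K = P̄·Hᵀ·S⁻¹ = [757/1483; 1120/1483]
step 2: x' = x̄ + K·y = [2253/1483, 3351/1483]
step 2: P' = (I − K·H)·P̄ = [10474/1483 2271/1483; 2271/1483 3360/1483]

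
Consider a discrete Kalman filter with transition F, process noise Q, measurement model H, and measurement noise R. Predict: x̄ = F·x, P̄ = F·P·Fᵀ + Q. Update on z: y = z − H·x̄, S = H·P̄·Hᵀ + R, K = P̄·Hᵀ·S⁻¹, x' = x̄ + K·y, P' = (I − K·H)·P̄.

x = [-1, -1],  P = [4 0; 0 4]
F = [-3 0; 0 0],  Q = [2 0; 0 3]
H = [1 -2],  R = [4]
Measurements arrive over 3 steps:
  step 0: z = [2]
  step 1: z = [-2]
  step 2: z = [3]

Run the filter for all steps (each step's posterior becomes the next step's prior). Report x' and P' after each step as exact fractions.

step 0: x' = [62/27, 1/9], P' = [304/27 38/9; 38/9 7/3]
step 1: x' = [-1426/537, -44/179], P' = [2480/179 930/179; 930/179 483/179]
step 2: x' = [45425/12771, 889/4257], P' = [181424/12771 22678/4257; 22678/4257 3899/1419]

step 0: x̄ = F·x = [3, 0]
step 0: P̄ = F·P·Fᵀ + Q = [38 0; 0 3]
step 0: y = z − H·x̄ = [-1]
step 0: S = H·P̄·Hᵀ + R = [54]
step 0: K = P̄·Hᵀ·S⁻¹ = [19/27; -1/9]
step 0: x' = x̄ + K·y = [62/27, 1/9]
step 0: P' = (I − K·H)·P̄ = [304/27 38/9; 38/9 7/3]
step 1: x̄ = F·x = [-62/9, 0]
step 1: P̄ = F·P·Fᵀ + Q = [310/3 0; 0 3]
step 1: y = z − H·x̄ = [44/9]
step 1: S = H·P̄·Hᵀ + R = [358/3]
step 1: K = P̄·Hᵀ·S⁻¹ = [155/179; -9/179]
step 1: x' = x̄ + K·y = [-1426/537, -44/179]
step 1: P' = (I − K·H)·P̄ = [2480/179 930/179; 930/179 483/179]
step 2: x̄ = F·x = [1426/179, 0]
step 2: P̄ = F·P·Fᵀ + Q = [22678/179 0; 0 3]
step 2: y = z − H·x̄ = [-889/179]
step 2: S = H·P̄·Hᵀ + R = [25542/179]
step 2: K = P̄·Hᵀ·S⁻¹ = [11339/12771; -179/4257]
step 2: x' = x̄ + K·y = [45425/12771, 889/4257]
step 2: P' = (I − K·H)·P̄ = [181424/12771 22678/4257; 22678/4257 3899/1419]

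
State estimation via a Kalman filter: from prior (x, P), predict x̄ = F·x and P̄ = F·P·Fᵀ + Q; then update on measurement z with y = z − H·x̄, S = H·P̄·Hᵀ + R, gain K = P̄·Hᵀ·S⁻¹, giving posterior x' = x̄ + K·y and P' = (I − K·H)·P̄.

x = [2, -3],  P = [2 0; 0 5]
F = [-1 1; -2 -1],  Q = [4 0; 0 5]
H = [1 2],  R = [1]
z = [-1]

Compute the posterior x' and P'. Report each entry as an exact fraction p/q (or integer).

x̄ = F·x = [-5, -1]
P̄ = F·P·Fᵀ + Q = [11 -1; -1 18]
y = z − H·x̄ = [6]
S = H·P̄·Hᵀ + R = [80]
K = P̄·Hᵀ·S⁻¹ = [9/80; 7/16]
x' = x̄ + K·y = [-173/40, 13/8]
P' = (I − K·H)·P̄ = [799/80 -79/16; -79/16 43/16]

x' = [-173/40, 13/8]
P' = [799/80 -79/16; -79/16 43/16]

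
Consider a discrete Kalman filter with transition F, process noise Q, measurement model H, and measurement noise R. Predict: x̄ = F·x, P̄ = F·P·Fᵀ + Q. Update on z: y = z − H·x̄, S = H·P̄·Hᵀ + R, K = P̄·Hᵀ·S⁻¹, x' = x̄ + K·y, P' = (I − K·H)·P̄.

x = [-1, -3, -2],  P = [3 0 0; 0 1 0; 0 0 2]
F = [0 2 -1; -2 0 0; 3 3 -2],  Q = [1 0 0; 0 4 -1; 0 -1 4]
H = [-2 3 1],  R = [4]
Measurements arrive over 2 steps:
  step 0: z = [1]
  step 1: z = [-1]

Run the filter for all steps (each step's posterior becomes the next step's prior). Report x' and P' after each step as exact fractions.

step 0: x̄ = F·x = [-4, 2, -8]
step 0: P̄ = F·P·Fᵀ + Q = [7 0 10; 0 16 -19; 10 -19 48]
step 0: y = z − H·x̄ = [-5]
step 0: S = H·P̄·Hᵀ + R = [70]
step 0: K = P̄·Hᵀ·S⁻¹ = [-2/35; 29/70; -29/70]
step 0: x' = x̄ + K·y = [-26/7, -1/14, -83/14]
step 0: P' = (I − K·H)·P̄ = [237/35 58/35 292/35; 58/35 279/70 -489/70; 292/35 -489/70 2519/70]
step 1: x̄ = F·x = [81/14, 52/7, 1/2]
step 1: P̄ = F·P·Fᵀ + Q = [5661/70 352/35 1297/10; 352/35 1088/35 -91/5; 1297/10 -91/5 2583/10]
step 1: y = z − H·x̄ = [-171/14]
step 1: S = H·P̄·Hᵀ + R = [8181/70]
step 1: K = P̄·Hᵀ·S⁻¹ = [-131/8181; 1282/2727; -3899/8181]
step 1: x' = x̄ + K·y = [5437/909, 511/303, 5746/909]
step 1: P' = (I − K·H)·P̄ = [661364/8181 29825/2727 1053779/8181; 29825/2727 4778/909 21776/2727; 1053779/8181 21776/2727 1895978/8181]

step 0: x' = [-26/7, -1/14, -83/14], P' = [237/35 58/35 292/35; 58/35 279/70 -489/70; 292/35 -489/70 2519/70]
step 1: x' = [5437/909, 511/303, 5746/909], P' = [661364/8181 29825/2727 1053779/8181; 29825/2727 4778/909 21776/2727; 1053779/8181 21776/2727 1895978/8181]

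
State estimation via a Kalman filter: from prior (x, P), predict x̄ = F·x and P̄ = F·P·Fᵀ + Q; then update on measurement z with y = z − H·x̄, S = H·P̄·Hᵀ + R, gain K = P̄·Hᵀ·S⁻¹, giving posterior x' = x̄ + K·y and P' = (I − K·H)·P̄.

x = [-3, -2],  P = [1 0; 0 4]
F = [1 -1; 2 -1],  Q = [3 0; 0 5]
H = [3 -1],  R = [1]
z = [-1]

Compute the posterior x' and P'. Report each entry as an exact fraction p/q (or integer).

x' = [-43/25, -21/5]
P' = [38/25 21/5; 21/5 25/2]

x̄ = F·x = [-1, -4]
P̄ = F·P·Fᵀ + Q = [8 6; 6 13]
y = z − H·x̄ = [-2]
S = H·P̄·Hᵀ + R = [50]
K = P̄·Hᵀ·S⁻¹ = [9/25; 1/10]
x' = x̄ + K·y = [-43/25, -21/5]
P' = (I − K·H)·P̄ = [38/25 21/5; 21/5 25/2]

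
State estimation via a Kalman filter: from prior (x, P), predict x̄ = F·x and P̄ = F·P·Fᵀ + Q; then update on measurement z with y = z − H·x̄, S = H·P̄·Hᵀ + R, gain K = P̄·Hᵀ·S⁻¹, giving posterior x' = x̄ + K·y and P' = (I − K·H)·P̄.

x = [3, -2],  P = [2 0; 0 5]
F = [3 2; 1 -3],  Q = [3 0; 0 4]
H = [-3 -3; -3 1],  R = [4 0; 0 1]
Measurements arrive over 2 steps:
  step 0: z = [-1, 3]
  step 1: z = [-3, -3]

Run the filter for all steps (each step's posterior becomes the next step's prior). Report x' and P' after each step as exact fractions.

step 0: x' = [-139543/220816, 243171/220816], P' = [19859/220816 4449/220816; 4449/220816 68379/220816]
step 1: x' = [1068260778/1116442039, -229874239/1116442039], P' = [98679492/1116442039 20166600/1116442039; 20166600/1116442039 331376760/1116442039]

step 0: x̄ = F·x = [5, 9]
step 0: P̄ = F·P·Fᵀ + Q = [41 -24; -24 51]
step 0: y = z − H·x̄ = [41, 9]
step 0: S = H·P̄·Hᵀ + R = [400 72; 72 565]
step 0: K = P̄·Hᵀ·S⁻¹ = [-18231/220816 -6891/27602; -54621/220816 6879/27602]
step 0: x' = x̄ + K·y = [-139543/220816, 243171/220816]
step 0: P' = (I − K·H)·P̄ = [19859/220816 4449/220816; 4449/220816 68379/220816]
step 1: x̄ = F·x = [67713/220816, -1468/373]
step 1: P̄ = F·P·Fᵀ + Q = [1168083/220816 -645/373; -645/373 2520/373]
step 1: y = z − H·x̄ = [-3066477/220816, 409747/220816]
step 1: S = H·P̄·Hᵀ + R = [17949451/220816 3746187/220816; 3746187/220816 14516443/220816]
step 1: K = P̄·Hᵀ·S⁻¹ = [-89134569/1116442039 -275871876/1116442039; -263657520/1116442039 270876960/1116442039]
step 1: x' = x̄ + K·y = [1068260778/1116442039, -229874239/1116442039]
step 1: P' = (I − K·H)·P̄ = [98679492/1116442039 20166600/1116442039; 20166600/1116442039 331376760/1116442039]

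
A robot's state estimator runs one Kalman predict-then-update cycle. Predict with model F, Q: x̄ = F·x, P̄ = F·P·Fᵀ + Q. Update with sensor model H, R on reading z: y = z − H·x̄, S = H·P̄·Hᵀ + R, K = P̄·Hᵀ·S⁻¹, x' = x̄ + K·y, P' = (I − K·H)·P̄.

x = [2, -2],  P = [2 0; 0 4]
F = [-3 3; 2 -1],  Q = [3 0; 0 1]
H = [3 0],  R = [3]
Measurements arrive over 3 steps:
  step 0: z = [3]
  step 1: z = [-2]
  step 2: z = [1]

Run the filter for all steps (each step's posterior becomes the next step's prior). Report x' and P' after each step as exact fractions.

step 0: x' = [159/172, 24/43], P' = [57/172 -6/43; -6/43 127/43]
step 1: x' = [-12255/18271, 20883/18271], P' = [6033/18271 -2082/18271; -2082/18271 31046/18271]
step 2: x' = [525414/1296271, -32811/44699], P' = [426000/1296271 -5106/44699; -5106/44699 75921/44699]

step 0: x̄ = F·x = [-12, 6]
step 0: P̄ = F·P·Fᵀ + Q = [57 -24; -24 13]
step 0: y = z − H·x̄ = [39]
step 0: S = H·P̄·Hᵀ + R = [516]
step 0: K = P̄·Hᵀ·S⁻¹ = [57/172; -6/43]
step 0: x' = x̄ + K·y = [159/172, 24/43]
step 0: P' = (I − K·H)·P̄ = [57/172 -6/43; -6/43 127/43]
step 1: x̄ = F·x = [-189/172, 111/86]
step 1: P̄ = F·P·Fᵀ + Q = [6033/172 -1041/86; -1041/86 251/43]
step 1: y = z − H·x̄ = [223/172]
step 1: S = H·P̄·Hᵀ + R = [54813/172]
step 1: K = P̄·Hᵀ·S⁻¹ = [6033/18271; -2082/18271]
step 1: x' = x̄ + K·y = [-12255/18271, 20883/18271]
step 1: P' = (I − K·H)·P̄ = [6033/18271 -2082/18271; -2082/18271 31046/18271]
step 2: x̄ = F·x = [99414/18271, -45393/18271]
step 2: P̄ = F·P·Fᵀ + Q = [426000/18271 -148074/18271; -148074/18271 81777/18271]
step 2: y = z − H·x̄ = [-279971/18271]
step 2: S = H·P̄·Hᵀ + R = [3888813/18271]
step 2: K = P̄·Hᵀ·S⁻¹ = [426000/1296271; -5106/44699]
step 2: x' = x̄ + K·y = [525414/1296271, -32811/44699]
step 2: P' = (I − K·H)·P̄ = [426000/1296271 -5106/44699; -5106/44699 75921/44699]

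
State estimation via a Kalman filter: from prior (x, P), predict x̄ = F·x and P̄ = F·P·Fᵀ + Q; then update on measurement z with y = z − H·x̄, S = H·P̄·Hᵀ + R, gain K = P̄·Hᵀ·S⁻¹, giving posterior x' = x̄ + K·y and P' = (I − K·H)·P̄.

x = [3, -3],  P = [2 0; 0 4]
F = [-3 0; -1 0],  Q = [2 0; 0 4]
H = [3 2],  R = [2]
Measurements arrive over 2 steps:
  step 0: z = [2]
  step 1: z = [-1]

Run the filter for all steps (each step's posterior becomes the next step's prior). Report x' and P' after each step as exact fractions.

step 0: x' = [9/139, 108/139], P' = [188/139 -246/139; -246/139 384/139]
step 1: x' = [-927/3469, -339/3469], P' = [9241/6938 -6051/3469; -6051/3469 9474/3469]

step 0: x̄ = F·x = [-9, -3]
step 0: P̄ = F·P·Fᵀ + Q = [20 6; 6 6]
step 0: y = z − H·x̄ = [35]
step 0: S = H·P̄·Hᵀ + R = [278]
step 0: K = P̄·Hᵀ·S⁻¹ = [36/139; 15/139]
step 0: x' = x̄ + K·y = [9/139, 108/139]
step 0: P' = (I − K·H)·P̄ = [188/139 -246/139; -246/139 384/139]
step 1: x̄ = F·x = [-27/139, -9/139]
step 1: P̄ = F·P·Fᵀ + Q = [1970/139 564/139; 564/139 744/139]
step 1: y = z − H·x̄ = [-40/139]
step 1: S = H·P̄·Hᵀ + R = [27752/139]
step 1: K = P̄·Hᵀ·S⁻¹ = [3519/13876; 795/6938]
step 1: x' = x̄ + K·y = [-927/3469, -339/3469]
step 1: P' = (I − K·H)·P̄ = [9241/6938 -6051/3469; -6051/3469 9474/3469]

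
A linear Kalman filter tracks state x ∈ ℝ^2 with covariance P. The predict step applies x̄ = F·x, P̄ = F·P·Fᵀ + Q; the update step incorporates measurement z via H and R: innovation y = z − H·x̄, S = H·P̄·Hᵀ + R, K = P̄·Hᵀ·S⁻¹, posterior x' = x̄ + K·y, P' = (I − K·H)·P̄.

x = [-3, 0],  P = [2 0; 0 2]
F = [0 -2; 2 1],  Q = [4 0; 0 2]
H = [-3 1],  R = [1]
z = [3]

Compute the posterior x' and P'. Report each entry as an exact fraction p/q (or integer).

x' = [-72/29, -654/145]
P' = [28/29 76/29; 76/29 1164/145]

x̄ = F·x = [0, -6]
P̄ = F·P·Fᵀ + Q = [12 -4; -4 12]
y = z − H·x̄ = [9]
S = H·P̄·Hᵀ + R = [145]
K = P̄·Hᵀ·S⁻¹ = [-8/29; 24/145]
x' = x̄ + K·y = [-72/29, -654/145]
P' = (I − K·H)·P̄ = [28/29 76/29; 76/29 1164/145]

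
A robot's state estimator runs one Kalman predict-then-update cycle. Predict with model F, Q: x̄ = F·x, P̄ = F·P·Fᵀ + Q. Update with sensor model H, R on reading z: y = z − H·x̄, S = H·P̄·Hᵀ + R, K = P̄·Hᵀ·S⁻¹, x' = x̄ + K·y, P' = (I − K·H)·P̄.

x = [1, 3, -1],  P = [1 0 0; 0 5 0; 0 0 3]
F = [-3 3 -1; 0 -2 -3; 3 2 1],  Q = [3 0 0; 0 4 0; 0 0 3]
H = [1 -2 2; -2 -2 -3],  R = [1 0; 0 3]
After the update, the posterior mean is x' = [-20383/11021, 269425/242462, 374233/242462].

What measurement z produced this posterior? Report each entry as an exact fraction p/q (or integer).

x̄ = F·x = [7, -3, 8]
P̄ = F·P·Fᵀ + Q = [60 -21 18; -21 51 -29; 18 -29 35]
S = H·P̄·Hᵀ + R = [793 -352; -352 462]
K = P̄·Hᵀ·S⁻¹ = [786/11021 -2550/11021; -3369/11021 -42301/242462; 1738/11021 -14427/242462]
x' − x̄ = [-97530/11021, 996811/242462, -1565463/242462] = K·y
y = (KᵀK)⁻¹·Kᵀ·(x' − x̄) = [-30, 29]
z = y + H·x̄ = [-30, 29] + [29, -32] = [-1, -3]

z = [-1, -3]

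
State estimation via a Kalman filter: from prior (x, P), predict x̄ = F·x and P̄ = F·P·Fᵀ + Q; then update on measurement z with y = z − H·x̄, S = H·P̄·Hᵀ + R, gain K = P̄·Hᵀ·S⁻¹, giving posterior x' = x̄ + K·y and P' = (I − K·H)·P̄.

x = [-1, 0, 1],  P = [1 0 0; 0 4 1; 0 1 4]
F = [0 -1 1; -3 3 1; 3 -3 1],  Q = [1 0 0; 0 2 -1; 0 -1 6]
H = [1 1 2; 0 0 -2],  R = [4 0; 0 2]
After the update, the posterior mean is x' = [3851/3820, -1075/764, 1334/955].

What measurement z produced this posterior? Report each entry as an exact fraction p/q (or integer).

x̄ = F·x = [1, 4, -2]
P̄ = F·P·Fᵀ + Q = [7 -6 12; -6 57 -42; 12 -42 49]
S = H·P̄·Hᵀ + R = [132 -136; -136 198]
K = P̄·Hᵀ·S⁻¹ = [843/3820 29/955; 489/764 165/191; 17/955 -461/955]
x' − x̄ = [31/3820, -4131/764, 3244/955] = K·y
y = (KᵀK)⁻¹·Kᵀ·(x' − x̄) = [1, -7]
z = y + H·x̄ = [1, -7] + [1, 4] = [2, -3]

z = [2, -3]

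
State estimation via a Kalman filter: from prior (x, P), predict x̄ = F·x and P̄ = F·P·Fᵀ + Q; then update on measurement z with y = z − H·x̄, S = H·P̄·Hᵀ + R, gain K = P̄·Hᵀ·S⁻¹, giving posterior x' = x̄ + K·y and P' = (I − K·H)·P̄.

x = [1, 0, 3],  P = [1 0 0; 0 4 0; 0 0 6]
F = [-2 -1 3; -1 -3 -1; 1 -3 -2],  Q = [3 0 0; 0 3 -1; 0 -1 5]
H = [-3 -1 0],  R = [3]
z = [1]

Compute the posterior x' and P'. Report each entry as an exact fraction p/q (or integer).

x̄ = F·x = [7, -4, -5]
P̄ = F·P·Fᵀ + Q = [65 -4 -26; -4 46 46; -26 46 66]
y = z − H·x̄ = [18]
S = H·P̄·Hᵀ + R = [610]
K = P̄·Hᵀ·S⁻¹ = [-191/610; -17/305; 16/305]
x' = x̄ + K·y = [416/305, -1526/305, -1237/305]
P' = (I − K·H)·P̄ = [3169/610 -4467/305 -4874/305; -4467/305 13452/305 14574/305; -4874/305 14574/305 19618/305]

x' = [416/305, -1526/305, -1237/305]
P' = [3169/610 -4467/305 -4874/305; -4467/305 13452/305 14574/305; -4874/305 14574/305 19618/305]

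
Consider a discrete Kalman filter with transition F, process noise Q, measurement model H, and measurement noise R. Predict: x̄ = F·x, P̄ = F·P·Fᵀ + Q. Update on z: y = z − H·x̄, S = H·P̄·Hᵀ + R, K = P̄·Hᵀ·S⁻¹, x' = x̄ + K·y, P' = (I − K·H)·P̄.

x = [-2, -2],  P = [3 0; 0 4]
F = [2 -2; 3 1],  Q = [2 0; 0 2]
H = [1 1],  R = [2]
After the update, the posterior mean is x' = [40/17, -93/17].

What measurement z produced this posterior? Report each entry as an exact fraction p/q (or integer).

x̄ = F·x = [0, -8]
P̄ = F·P·Fᵀ + Q = [30 10; 10 33]
S = H·P̄·Hᵀ + R = [85]
K = P̄·Hᵀ·S⁻¹ = [8/17; 43/85]
x' − x̄ = [40/17, 43/17] = K·y
y = (KᵀK)⁻¹·Kᵀ·(x' − x̄) = [5]
z = y + H·x̄ = [5] + [-8] = [-3]

z = [-3]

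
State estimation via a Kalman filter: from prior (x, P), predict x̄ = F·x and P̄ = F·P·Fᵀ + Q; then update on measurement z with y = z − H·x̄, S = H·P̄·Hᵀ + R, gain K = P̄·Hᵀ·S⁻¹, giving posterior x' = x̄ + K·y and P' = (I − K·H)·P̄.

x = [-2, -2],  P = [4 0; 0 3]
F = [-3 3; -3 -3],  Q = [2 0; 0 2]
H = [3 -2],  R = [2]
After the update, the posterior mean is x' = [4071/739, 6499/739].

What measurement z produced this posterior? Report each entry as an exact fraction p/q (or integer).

x̄ = F·x = [0, 12]
P̄ = F·P·Fᵀ + Q = [65 9; 9 65]
S = H·P̄·Hᵀ + R = [739]
K = P̄·Hᵀ·S⁻¹ = [177/739; -103/739]
x' − x̄ = [4071/739, -2369/739] = K·y
y = (KᵀK)⁻¹·Kᵀ·(x' − x̄) = [23]
z = y + H·x̄ = [23] + [-24] = [-1]

z = [-1]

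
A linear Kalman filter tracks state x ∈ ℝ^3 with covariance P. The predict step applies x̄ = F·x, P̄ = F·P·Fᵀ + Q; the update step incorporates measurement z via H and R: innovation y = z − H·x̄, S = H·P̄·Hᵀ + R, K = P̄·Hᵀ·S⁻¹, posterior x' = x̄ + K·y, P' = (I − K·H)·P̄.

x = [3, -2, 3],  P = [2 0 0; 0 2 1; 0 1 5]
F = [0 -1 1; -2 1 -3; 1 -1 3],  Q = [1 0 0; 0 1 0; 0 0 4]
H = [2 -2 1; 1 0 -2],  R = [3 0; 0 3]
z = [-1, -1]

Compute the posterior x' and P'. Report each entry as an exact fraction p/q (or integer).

x̄ = F·x = [5, -17, 14]
P̄ = F·P·Fᵀ + Q = [6 -13 13; -13 50 -45; 13 -45 47]
y = z − H·x̄ = [-59, 22]
S = H·P̄·Hᵀ + R = [610 -275; -275 145]
K = P̄·Hᵀ·S⁻¹ = [379/2565 73/513; -724/2565 -11/2565; 272/2565 -917/2565]
x' = x̄ + K·y = [-502/855, -377/855, -104/855]
P' = (I − K·H)·P̄ = [3361/2565 3359/2565 1133/2565; 3359/2565 5293/2565 1696/2565; 1133/2565 1696/2565 1942/2565]

x' = [-502/855, -377/855, -104/855]
P' = [3361/2565 3359/2565 1133/2565; 3359/2565 5293/2565 1696/2565; 1133/2565 1696/2565 1942/2565]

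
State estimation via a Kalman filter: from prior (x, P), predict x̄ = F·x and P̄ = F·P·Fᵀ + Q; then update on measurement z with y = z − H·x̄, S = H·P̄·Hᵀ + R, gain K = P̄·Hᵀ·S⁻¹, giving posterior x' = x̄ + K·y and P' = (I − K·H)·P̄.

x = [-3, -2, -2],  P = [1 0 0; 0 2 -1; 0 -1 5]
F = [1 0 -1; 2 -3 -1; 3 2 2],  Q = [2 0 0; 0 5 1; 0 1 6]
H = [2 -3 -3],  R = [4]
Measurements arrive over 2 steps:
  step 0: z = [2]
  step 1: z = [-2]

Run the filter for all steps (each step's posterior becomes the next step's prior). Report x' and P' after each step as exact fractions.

step 0: x' = [-1250/471, 2951/471, -4153/471], P' = [3407/471 2815/471 -569/471; 2815/471 9845/471 -7903/471; -569/471 -7903/471 7649/471]
step 1: x' = [1485273/429961, -744360/429961, 1989976/429961], P' = [11408176/429961 -11672784/429961 19262608/429961; -11672784/429961 15808733/429961 -23512397/429961; 19262608/429961 -23512397/429961 36456201/429961]

step 0: x̄ = F·x = [-1, 2, -17]
step 0: P̄ = F·P·Fᵀ + Q = [8 4 -5; 4 26 -7; -5 -7 35]
step 0: y = z − H·x̄ = [-41]
step 0: S = H·P̄·Hᵀ + R = [471]
step 0: K = P̄·Hᵀ·S⁻¹ = [19/471; -49/471; -94/471]
step 0: x' = x̄ + K·y = [-1250/471, 2951/471, -4153/471]
step 0: P' = (I − K·H)·P̄ = [3407/471 2815/471 -569/471; 2815/471 9845/471 -7903/471; -569/471 -7903/471 7649/471]
step 1: x̄ = F·x = [2903/471, -2400/157, -6154/471]
step 1: P̄ = F·P·Fᵀ + Q = [13136/471 -5328/157 16928/471; -5328/157 11105/157 -1625/157; 16928/471 -1625/157 67193/471]
step 1: y = z − H·x̄ = [-46810/471]
step 1: S = H·P̄·Hᵀ + R = [859922/471]
step 1: K = P̄·Hᵀ·S⁻¹ = [11720/429961; -58644/429961; -76549/429961]
step 1: x' = x̄ + K·y = [1485273/429961, -744360/429961, 1989976/429961]
step 1: P' = (I − K·H)·P̄ = [11408176/429961 -11672784/429961 19262608/429961; -11672784/429961 15808733/429961 -23512397/429961; 19262608/429961 -23512397/429961 36456201/429961]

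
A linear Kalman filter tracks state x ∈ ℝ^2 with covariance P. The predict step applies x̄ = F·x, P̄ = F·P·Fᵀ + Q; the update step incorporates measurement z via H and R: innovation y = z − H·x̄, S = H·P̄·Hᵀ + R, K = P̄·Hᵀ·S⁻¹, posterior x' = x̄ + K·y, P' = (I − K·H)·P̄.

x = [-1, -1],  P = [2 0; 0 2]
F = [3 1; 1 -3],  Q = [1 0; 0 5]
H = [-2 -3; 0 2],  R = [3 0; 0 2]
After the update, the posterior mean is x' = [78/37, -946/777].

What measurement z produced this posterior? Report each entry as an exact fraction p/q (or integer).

x̄ = F·x = [-4, 2]
P̄ = F·P·Fᵀ + Q = [21 0; 0 25]
S = H·P̄·Hᵀ + R = [312 -150; -150 102]
K = P̄·Hᵀ·S⁻¹ = [-17/37 -25/37; -25/1554 725/1554]
x' − x̄ = [226/37, -2500/777] = K·y
y = (KᵀK)⁻¹·Kᵀ·(x' − x̄) = [-3, -7]
z = y + H·x̄ = [-3, -7] + [2, 4] = [-1, -3]

z = [-1, -3]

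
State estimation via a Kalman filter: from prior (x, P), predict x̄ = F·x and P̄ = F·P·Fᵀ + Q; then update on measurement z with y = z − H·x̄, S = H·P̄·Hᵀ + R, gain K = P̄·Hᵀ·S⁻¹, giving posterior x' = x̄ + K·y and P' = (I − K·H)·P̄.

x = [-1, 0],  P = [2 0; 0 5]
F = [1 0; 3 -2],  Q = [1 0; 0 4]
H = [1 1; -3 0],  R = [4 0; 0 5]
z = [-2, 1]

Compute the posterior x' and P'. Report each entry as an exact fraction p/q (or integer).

x' = [-521/1223, -1965/1223]
P' = [510/1223 -330/1223; -330/1223 4530/1223]

x̄ = F·x = [-1, -3]
P̄ = F·P·Fᵀ + Q = [3 6; 6 42]
y = z − H·x̄ = [2, -2]
S = H·P̄·Hᵀ + R = [61 -27; -27 32]
K = P̄·Hᵀ·S⁻¹ = [45/1223 -306/1223; 1050/1223 198/1223]
x' = x̄ + K·y = [-521/1223, -1965/1223]
P' = (I − K·H)·P̄ = [510/1223 -330/1223; -330/1223 4530/1223]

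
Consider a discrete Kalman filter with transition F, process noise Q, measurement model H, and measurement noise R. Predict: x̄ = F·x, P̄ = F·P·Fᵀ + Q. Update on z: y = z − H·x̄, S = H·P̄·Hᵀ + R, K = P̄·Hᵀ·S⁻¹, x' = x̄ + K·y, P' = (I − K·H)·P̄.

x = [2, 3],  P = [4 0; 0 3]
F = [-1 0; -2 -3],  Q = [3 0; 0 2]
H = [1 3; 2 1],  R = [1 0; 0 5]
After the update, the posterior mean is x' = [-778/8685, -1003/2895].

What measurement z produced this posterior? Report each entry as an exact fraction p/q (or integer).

x̄ = F·x = [-2, -13]
P̄ = F·P·Fᵀ + Q = [7 8; 8 45]
S = H·P̄·Hᵀ + R = [461 205; 205 110]
K = P̄·Hᵀ·S⁻¹ = [-220/1737 3787/8685; 215/579 -398/2895]
x' − x̄ = [16592/8685, 36632/2895] = K·y
y = (KᵀK)⁻¹·Kᵀ·(x' − x̄) = [40, 16]
z = y + H·x̄ = [40, 16] + [-41, -17] = [-1, -1]

z = [-1, -1]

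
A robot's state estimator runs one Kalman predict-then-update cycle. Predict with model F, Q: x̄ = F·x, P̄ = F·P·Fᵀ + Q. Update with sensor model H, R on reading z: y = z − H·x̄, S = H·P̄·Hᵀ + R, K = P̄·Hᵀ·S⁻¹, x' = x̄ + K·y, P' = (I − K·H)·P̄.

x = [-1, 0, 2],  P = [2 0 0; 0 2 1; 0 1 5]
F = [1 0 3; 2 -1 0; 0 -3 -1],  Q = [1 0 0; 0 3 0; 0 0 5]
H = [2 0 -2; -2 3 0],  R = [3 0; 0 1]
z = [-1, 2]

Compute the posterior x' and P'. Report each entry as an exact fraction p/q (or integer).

x' = [13498/25439, 25199/25439, 27239/25439]
P' = [417405/50878 277609/50878 398235/50878; 277609/50878 190227/50878 264991/50878; 398235/50878 264991/50878 416553/50878]

x̄ = F·x = [5, -2, -2]
P̄ = F·P·Fᵀ + Q = [48 1 -24; 1 13 7; -24 7 34]
y = z − H·x̄ = [-15, 18]
S = H·P̄·Hᵀ + R = [523 -324; -324 298]
K = P̄·Hᵀ·S⁻¹ = [6390/25439 -1983/50878; 4206/25439 15463/50878; -6106/25439 -1497/50878]
x' = x̄ + K·y = [13498/25439, 25199/25439, 27239/25439]
P' = (I − K·H)·P̄ = [417405/50878 277609/50878 398235/50878; 277609/50878 190227/50878 264991/50878; 398235/50878 264991/50878 416553/50878]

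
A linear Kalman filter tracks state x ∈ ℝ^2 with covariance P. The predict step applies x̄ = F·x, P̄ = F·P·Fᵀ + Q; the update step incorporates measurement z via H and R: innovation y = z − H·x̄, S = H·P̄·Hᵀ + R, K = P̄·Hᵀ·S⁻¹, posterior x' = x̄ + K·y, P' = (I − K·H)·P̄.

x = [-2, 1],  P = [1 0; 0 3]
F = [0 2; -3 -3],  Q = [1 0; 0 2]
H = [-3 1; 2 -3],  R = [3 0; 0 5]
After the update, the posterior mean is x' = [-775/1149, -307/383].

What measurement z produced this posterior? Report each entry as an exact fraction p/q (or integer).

z = [3, 3]

x̄ = F·x = [2, 3]
P̄ = F·P·Fᵀ + Q = [13 -18; -18 38]
S = H·P̄·Hᵀ + R = [266 -390; -390 615]
K = P̄·Hᵀ·S⁻¹ = [-257/766 -95/1149; -64/383 -134/383]
x' − x̄ = [-3073/1149, -1456/383] = K·y
y = (KᵀK)⁻¹·Kᵀ·(x' − x̄) = [6, 8]
z = y + H·x̄ = [6, 8] + [-3, -5] = [3, 3]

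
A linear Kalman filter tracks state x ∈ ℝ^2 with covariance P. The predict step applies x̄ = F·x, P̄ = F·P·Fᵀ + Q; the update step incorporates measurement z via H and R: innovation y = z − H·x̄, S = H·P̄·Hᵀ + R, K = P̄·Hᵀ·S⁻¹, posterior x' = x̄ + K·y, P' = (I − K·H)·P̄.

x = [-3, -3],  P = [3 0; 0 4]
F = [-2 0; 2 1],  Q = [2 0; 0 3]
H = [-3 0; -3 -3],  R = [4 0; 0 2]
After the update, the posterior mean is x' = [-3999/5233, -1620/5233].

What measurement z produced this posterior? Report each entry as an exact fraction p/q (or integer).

z = [3, 3]

x̄ = F·x = [6, -9]
P̄ = F·P·Fᵀ + Q = [14 -12; -12 19]
S = H·P̄·Hᵀ + R = [130 18; 18 83]
K = P̄·Hᵀ·S⁻¹ = [-1689/5233 -12/5233; 1683/5233 -1689/5233]
x' − x̄ = [-35397/5233, 45477/5233] = K·y
y = (KᵀK)⁻¹·Kᵀ·(x' − x̄) = [21, -6]
z = y + H·x̄ = [21, -6] + [-18, 9] = [3, 3]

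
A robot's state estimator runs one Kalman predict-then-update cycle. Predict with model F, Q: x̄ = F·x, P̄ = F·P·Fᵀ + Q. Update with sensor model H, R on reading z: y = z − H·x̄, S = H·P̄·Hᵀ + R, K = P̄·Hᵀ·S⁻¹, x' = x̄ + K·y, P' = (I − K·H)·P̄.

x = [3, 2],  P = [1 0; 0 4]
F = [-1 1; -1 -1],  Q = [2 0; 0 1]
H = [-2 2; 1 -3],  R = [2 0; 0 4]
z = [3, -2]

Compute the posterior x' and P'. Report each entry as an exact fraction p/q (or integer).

x̄ = F·x = [-1, -5]
P̄ = F·P·Fᵀ + Q = [7 -3; -3 6]
y = z − H·x̄ = [11, -16]
S = H·P̄·Hᵀ + R = [78 -74; -74 83]
K = P̄·Hᵀ·S⁻¹ = [-238/499 -116/499; -30/499 -153/499]
x' = x̄ + K·y = [-1261/499, -377/499]
P' = (I − K·H)·P̄ = [589/499 351/499; 351/499 321/499]

x' = [-1261/499, -377/499]
P' = [589/499 351/499; 351/499 321/499]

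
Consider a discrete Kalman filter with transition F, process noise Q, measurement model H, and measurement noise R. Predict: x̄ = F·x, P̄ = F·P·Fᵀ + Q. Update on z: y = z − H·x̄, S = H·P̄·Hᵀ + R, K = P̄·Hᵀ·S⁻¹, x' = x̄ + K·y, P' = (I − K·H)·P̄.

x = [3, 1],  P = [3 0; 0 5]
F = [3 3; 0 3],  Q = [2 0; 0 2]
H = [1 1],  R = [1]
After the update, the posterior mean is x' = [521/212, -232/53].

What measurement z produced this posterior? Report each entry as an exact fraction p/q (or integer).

x̄ = F·x = [12, 3]
P̄ = F·P·Fᵀ + Q = [74 45; 45 47]
S = H·P̄·Hᵀ + R = [212]
K = P̄·Hᵀ·S⁻¹ = [119/212; 23/53]
x' − x̄ = [-2023/212, -391/53] = K·y
y = (KᵀK)⁻¹·Kᵀ·(x' − x̄) = [-17]
z = y + H·x̄ = [-17] + [15] = [-2]

z = [-2]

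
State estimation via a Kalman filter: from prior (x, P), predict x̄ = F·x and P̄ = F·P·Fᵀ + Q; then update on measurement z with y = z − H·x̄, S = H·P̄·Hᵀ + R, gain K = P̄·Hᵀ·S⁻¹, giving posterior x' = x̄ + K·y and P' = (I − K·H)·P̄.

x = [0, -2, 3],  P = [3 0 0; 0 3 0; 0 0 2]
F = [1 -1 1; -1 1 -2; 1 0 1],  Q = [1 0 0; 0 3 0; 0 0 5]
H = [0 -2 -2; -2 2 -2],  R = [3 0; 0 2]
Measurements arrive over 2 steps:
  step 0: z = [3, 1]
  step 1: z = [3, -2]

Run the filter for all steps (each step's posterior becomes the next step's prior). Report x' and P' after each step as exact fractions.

step 0: x' = [-331/7703, -4638/7703, -7419/7703], P' = [12907/7703 5570/7703 -6257/7703; 5570/7703 4671/7703 -2289/7703; -6257/7703 -2289/7703 5322/7703]
step 1: x' = [3202660/9558237, -8999279/9558237, -3930772/9558237], P' = [10048027/9558237 4442866/9558237 -4781188/9558237; 4442866/9558237 4740145/9558237 -1588537/9558237; -4781188/9558237 -1588537/9558237 5098036/9558237]

step 0: x̄ = F·x = [5, -8, 3]
step 0: P̄ = F·P·Fᵀ + Q = [9 -10 5; -10 17 -7; 5 -7 10]
step 0: y = z − H·x̄ = [-7, 33]
step 0: S = H·P̄·Hᵀ + R = [55 -48; -48 322]
step 0: K = P̄·Hᵀ·S⁻¹ = [458/7703 -1080/7703; -1588/7703 1390/7703; -2022/7703 -1354/7703]
step 0: x' = x̄ + K·y = [-331/7703, -4638/7703, -7419/7703]
step 0: P' = (I − K·H)·P̄ = [12907/7703 5570/7703 -6257/7703; 5570/7703 4671/7703 -2289/7703; -6257/7703 -2289/7703 5322/7703]
step 1: x̄ = F·x = [-3112/7703, 10531/7703, -7750/7703]
step 1: P̄ = F·P·Fᵀ + Q = [11527/7703 -5178/7703 2434/7703; -5178/7703 34963/7703 -1499/7703; 2434/7703 -1499/7703 44230/7703]
step 1: y = z − H·x̄ = [28671/7703, -58192/7703]
step 1: S = H·P̄·Hᵀ + R = [327889/7703 26092/7703; 26092/7703 451174/7703]
step 1: K = P̄·Hᵀ·S⁻¹ = [225548/9558237 -823973/9558237; -2101072/9558237 1885816/9558237; -2339666/9558237 -1905385/9558237]
step 1: x' = x̄ + K·y = [3202660/9558237, -8999279/9558237, -3930772/9558237]
step 1: P' = (I − K·H)·P̄ = [10048027/9558237 4442866/9558237 -4781188/9558237; 4442866/9558237 4740145/9558237 -1588537/9558237; -4781188/9558237 -1588537/9558237 5098036/9558237]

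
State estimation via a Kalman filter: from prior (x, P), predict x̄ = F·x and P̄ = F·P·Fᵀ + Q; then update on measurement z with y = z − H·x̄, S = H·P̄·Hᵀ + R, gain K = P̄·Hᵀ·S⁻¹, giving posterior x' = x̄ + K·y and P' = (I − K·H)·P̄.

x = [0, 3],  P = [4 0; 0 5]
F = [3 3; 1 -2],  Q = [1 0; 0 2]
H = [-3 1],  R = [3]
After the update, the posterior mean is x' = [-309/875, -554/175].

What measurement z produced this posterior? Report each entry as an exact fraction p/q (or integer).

x̄ = F·x = [9, -6]
P̄ = F·P·Fᵀ + Q = [82 -18; -18 26]
S = H·P̄·Hᵀ + R = [875]
K = P̄·Hᵀ·S⁻¹ = [-264/875; 16/175]
x' − x̄ = [-8184/875, 496/175] = K·y
y = (KᵀK)⁻¹·Kᵀ·(x' − x̄) = [31]
z = y + H·x̄ = [31] + [-33] = [-2]

z = [-2]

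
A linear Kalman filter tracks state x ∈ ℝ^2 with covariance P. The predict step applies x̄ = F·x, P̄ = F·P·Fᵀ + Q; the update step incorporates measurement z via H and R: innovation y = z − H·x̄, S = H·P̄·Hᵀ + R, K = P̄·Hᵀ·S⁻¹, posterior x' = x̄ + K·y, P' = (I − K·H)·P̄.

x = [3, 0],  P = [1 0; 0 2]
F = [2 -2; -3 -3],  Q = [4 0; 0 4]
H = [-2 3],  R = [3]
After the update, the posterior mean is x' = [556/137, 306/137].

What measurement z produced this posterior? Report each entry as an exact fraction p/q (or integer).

x̄ = F·x = [6, -9]
P̄ = F·P·Fᵀ + Q = [16 6; 6 31]
S = H·P̄·Hᵀ + R = [274]
K = P̄·Hᵀ·S⁻¹ = [-7/137; 81/274]
x' − x̄ = [-266/137, 1539/137] = K·y
y = (KᵀK)⁻¹·Kᵀ·(x' − x̄) = [38]
z = y + H·x̄ = [38] + [-39] = [-1]

z = [-1]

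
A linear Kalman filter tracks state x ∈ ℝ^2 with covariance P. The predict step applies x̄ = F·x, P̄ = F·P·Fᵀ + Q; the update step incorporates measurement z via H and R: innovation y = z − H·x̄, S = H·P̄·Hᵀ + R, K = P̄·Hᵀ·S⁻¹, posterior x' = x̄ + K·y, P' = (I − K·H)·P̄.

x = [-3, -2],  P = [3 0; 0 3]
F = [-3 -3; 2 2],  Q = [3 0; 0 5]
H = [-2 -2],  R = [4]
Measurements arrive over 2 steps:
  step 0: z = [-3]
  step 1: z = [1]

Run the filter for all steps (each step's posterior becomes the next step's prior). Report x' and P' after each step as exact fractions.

step 0: x̄ = F·x = [15, -10]
step 0: P̄ = F·P·Fᵀ + Q = [57 -36; -36 29]
step 0: y = z − H·x̄ = [7]
step 0: S = H·P̄·Hᵀ + R = [60]
step 0: K = P̄·Hᵀ·S⁻¹ = [-7/10; 7/30]
step 0: x' = x̄ + K·y = [101/10, -251/30]
step 0: P' = (I − K·H)·P̄ = [138/5 -131/5; -131/5 386/15]
step 1: x̄ = F·x = [-26/5, 52/15]
step 1: P̄ = F·P·Fᵀ + Q = [57/5 -28/5; -28/5 131/15]
step 1: y = z − H·x̄ = [-37/15]
step 1: S = H·P̄·Hᵀ + R = [596/15]
step 1: K = P̄·Hᵀ·S⁻¹ = [-87/298; -47/298]
step 1: x' = x̄ + K·y = [-1335/298, 1149/298]
step 1: P' = (I − K·H)·P̄ = [1194/149 -1107/149; -1107/149 1154/149]

step 0: x' = [101/10, -251/30], P' = [138/5 -131/5; -131/5 386/15]
step 1: x' = [-1335/298, 1149/298], P' = [1194/149 -1107/149; -1107/149 1154/149]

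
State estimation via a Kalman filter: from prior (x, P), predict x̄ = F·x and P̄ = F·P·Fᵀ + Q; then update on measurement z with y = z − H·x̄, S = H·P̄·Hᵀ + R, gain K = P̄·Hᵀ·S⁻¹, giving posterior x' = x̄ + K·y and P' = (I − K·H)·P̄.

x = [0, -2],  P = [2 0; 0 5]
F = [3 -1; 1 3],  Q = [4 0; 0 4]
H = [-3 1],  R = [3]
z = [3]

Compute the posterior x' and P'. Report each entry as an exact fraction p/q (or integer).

x' = [-24/13, -8/3]
P' = [51/13 11; 11 101/3]

x̄ = F·x = [2, -6]
P̄ = F·P·Fᵀ + Q = [27 -9; -9 51]
y = z − H·x̄ = [15]
S = H·P̄·Hᵀ + R = [351]
K = P̄·Hᵀ·S⁻¹ = [-10/39; 2/9]
x' = x̄ + K·y = [-24/13, -8/3]
P' = (I − K·H)·P̄ = [51/13 11; 11 101/3]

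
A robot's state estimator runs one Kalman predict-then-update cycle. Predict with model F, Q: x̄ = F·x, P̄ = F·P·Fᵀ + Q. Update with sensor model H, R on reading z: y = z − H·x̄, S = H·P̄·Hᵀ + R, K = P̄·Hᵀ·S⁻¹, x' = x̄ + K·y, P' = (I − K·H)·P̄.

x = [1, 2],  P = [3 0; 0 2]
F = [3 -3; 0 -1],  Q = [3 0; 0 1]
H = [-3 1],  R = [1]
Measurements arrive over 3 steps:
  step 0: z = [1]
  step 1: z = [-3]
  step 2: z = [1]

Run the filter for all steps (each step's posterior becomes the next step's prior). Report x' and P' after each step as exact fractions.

step 0: x' = [-93/100, -71/40], P' = [39/100 33/40; 33/40 39/16]
step 1: x' = [29229/19558, 28447/19558], P' = [14775/39116 29943/39116; 29943/39116 85399/39116]
step 2: x' = [-3165921/3484883, -6122966/3484883], P' = [1300101/3484883 2626851/3484883; 2626851/3484883 7505964/3484883]

step 0: x̄ = F·x = [-3, -2]
step 0: P̄ = F·P·Fᵀ + Q = [48 6; 6 3]
step 0: y = z − H·x̄ = [-6]
step 0: S = H·P̄·Hᵀ + R = [400]
step 0: K = P̄·Hᵀ·S⁻¹ = [-69/200; -3/80]
step 0: x' = x̄ + K·y = [-93/100, -71/40]
step 0: P' = (I − K·H)·P̄ = [39/100 33/40; 33/40 39/16]
step 1: x̄ = F·x = [507/200, 71/40]
step 1: P̄ = F·P·Fᵀ + Q = [5439/400 387/80; 387/80 55/16]
step 1: y = z − H·x̄ = [283/100]
step 1: S = H·P̄·Hᵀ + R = [9779/100]
step 1: K = P̄·Hᵀ·S⁻¹ = [-7191/19558; -2215/19558]
step 1: x' = x̄ + K·y = [29229/19558, 28447/19558]
step 1: P' = (I − K·H)·P̄ = [14775/39116 29943/39116; 29943/39116 85399/39116]
step 2: x̄ = F·x = [1173/9779, -28447/19558]
step 2: P̄ = F·P·Fᵀ + Q = [119985/9779 41592/9779; 41592/9779 124515/39116]
step 2: y = z − H·x̄ = [55043/19558]
step 2: S = H·P̄·Hᵀ + R = [3484883/39116]
step 2: K = P̄·Hᵀ·S⁻¹ = [-1273452/3484883; -374589/3484883]
step 2: x' = x̄ + K·y = [-3165921/3484883, -6122966/3484883]
step 2: P' = (I − K·H)·P̄ = [1300101/3484883 2626851/3484883; 2626851/3484883 7505964/3484883]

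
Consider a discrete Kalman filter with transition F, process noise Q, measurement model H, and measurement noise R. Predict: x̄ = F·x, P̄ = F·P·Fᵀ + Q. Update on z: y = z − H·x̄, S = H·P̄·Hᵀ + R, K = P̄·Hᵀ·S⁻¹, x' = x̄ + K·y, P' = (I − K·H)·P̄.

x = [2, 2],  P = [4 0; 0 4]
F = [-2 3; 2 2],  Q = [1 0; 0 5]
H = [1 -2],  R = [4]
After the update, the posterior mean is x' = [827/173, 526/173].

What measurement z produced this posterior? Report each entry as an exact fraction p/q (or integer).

x̄ = F·x = [2, 8]
P̄ = F·P·Fᵀ + Q = [53 8; 8 37]
S = H·P̄·Hᵀ + R = [173]
K = P̄·Hᵀ·S⁻¹ = [37/173; -66/173]
x' − x̄ = [481/173, -858/173] = K·y
y = (KᵀK)⁻¹·Kᵀ·(x' − x̄) = [13]
z = y + H·x̄ = [13] + [-14] = [-1]

z = [-1]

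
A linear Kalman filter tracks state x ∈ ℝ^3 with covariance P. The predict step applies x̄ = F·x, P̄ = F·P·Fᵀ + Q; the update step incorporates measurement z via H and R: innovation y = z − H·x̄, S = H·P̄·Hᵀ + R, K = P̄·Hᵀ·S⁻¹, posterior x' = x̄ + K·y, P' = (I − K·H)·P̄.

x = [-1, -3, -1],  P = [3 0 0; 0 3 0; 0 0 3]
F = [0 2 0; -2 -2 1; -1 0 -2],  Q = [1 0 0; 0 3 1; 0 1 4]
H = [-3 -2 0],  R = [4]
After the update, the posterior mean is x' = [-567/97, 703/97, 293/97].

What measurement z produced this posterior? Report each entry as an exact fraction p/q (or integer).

z = [3]

x̄ = F·x = [-6, 7, 3]
P̄ = F·P·Fᵀ + Q = [13 -12 0; -12 30 1; 0 1 19]
S = H·P̄·Hᵀ + R = [97]
K = P̄·Hᵀ·S⁻¹ = [-15/97; -24/97; -2/97]
x' − x̄ = [15/97, 24/97, 2/97] = K·y
y = (KᵀK)⁻¹·Kᵀ·(x' − x̄) = [-1]
z = y + H·x̄ = [-1] + [4] = [3]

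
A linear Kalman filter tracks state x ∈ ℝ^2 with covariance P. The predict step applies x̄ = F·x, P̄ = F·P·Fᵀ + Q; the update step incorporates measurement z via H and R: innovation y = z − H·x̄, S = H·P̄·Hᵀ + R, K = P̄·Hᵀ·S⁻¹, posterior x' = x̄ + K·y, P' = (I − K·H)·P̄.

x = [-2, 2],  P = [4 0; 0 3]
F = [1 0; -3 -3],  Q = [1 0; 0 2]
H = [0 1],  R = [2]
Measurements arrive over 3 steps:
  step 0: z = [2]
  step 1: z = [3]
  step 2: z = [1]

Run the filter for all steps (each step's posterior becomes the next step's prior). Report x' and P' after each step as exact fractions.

step 0: x' = [-158/67, 130/67], P' = [191/67 -24/67; -24/67 130/67]
step 1: x' = [-7301/2725, 7941/2725], P' = [6747/2725 -1002/2725; -1002/2725 5182/2725]
step 2: x' = [-297908/100225, 18187/20045], P' = [239371/100225 -6894/20045; -6894/20045 7582/4009]

step 0: x̄ = F·x = [-2, 0]
step 0: P̄ = F·P·Fᵀ + Q = [5 -12; -12 65]
step 0: y = z − H·x̄ = [2]
step 0: S = H·P̄·Hᵀ + R = [67]
step 0: K = P̄·Hᵀ·S⁻¹ = [-12/67; 65/67]
step 0: x' = x̄ + K·y = [-158/67, 130/67]
step 0: P' = (I − K·H)·P̄ = [191/67 -24/67; -24/67 130/67]
step 1: x̄ = F·x = [-158/67, 84/67]
step 1: P̄ = F·P·Fᵀ + Q = [258/67 -501/67; -501/67 2591/67]
step 1: y = z − H·x̄ = [117/67]
step 1: S = H·P̄·Hᵀ + R = [2725/67]
step 1: K = P̄·Hᵀ·S⁻¹ = [-501/2725; 2591/2725]
step 1: x' = x̄ + K·y = [-7301/2725, 7941/2725]
step 1: P' = (I − K·H)·P̄ = [6747/2725 -1002/2725; -1002/2725 5182/2725]
step 2: x̄ = F·x = [-7301/2725, -384/545]
step 2: P̄ = F·P·Fᵀ + Q = [9472/2725 -3447/545; -3447/545 3791/109]
step 2: y = z − H·x̄ = [929/545]
step 2: S = H·P̄·Hᵀ + R = [4009/109]
step 2: K = P̄·Hᵀ·S⁻¹ = [-3447/20045; 3791/4009]
step 2: x' = x̄ + K·y = [-297908/100225, 18187/20045]
step 2: P' = (I − K·H)·P̄ = [239371/100225 -6894/20045; -6894/20045 7582/4009]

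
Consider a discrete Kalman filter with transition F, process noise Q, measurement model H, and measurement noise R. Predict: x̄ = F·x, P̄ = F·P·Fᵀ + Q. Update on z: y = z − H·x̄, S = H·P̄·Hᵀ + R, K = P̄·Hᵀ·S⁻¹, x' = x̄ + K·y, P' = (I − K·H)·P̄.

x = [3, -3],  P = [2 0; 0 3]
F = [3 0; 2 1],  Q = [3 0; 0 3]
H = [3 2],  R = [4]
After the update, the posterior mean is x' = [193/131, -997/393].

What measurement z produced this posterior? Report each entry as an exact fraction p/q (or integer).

z = [-1]

x̄ = F·x = [9, 3]
P̄ = F·P·Fᵀ + Q = [21 12; 12 14]
S = H·P̄·Hᵀ + R = [393]
K = P̄·Hᵀ·S⁻¹ = [29/131; 64/393]
x' − x̄ = [-986/131, -2176/393] = K·y
y = (KᵀK)⁻¹·Kᵀ·(x' − x̄) = [-34]
z = y + H·x̄ = [-34] + [33] = [-1]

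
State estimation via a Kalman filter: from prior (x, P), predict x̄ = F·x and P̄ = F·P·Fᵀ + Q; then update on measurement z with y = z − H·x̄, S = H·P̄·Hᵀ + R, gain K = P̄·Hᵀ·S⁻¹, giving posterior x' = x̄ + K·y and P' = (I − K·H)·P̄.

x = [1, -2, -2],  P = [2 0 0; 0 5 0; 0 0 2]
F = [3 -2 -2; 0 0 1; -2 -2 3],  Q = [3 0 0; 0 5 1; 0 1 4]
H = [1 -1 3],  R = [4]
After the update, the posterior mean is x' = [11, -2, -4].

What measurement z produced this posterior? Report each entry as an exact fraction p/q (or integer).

z = [1]

x̄ = F·x = [11, -2, -4]
P̄ = F·P·Fᵀ + Q = [49 -4 -4; -4 7 7; -4 7 50]
S = H·P̄·Hᵀ + R = [452]
K = P̄·Hᵀ·S⁻¹ = [41/452; 5/226; 139/452]
x' − x̄ = [0, 0, 0] = K·y
y = (KᵀK)⁻¹·Kᵀ·(x' − x̄) = [0]
z = y + H·x̄ = [0] + [1] = [1]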